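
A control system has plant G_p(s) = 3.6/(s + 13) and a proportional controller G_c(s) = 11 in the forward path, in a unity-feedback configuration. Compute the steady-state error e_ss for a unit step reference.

The loop is type 0. Static position error constant K_pos = G_c(0)·G_p(0) = 11·0.2769 = 3.046.
Steady-state error to a unit step: e_ss = 1/(1+K_pos) = 1/4.046 = 0.247.

0.247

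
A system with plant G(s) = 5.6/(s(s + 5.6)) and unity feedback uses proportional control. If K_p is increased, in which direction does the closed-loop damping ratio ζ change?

ζ = 5.6/(2√(5.6K_p)); increasing K_p raises the denominator, so ζ falls.

decrease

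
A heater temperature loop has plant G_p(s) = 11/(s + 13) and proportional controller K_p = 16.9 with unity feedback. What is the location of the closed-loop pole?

Closed-loop transfer function: T(s) = K_p·G_p(s)/(1 + K_p·G_p(s)) = 185.9/(s + 13 + 185.9) = 185.9/(s + 198.9).
The closed-loop pole is at s = −198.9.

s = -198.9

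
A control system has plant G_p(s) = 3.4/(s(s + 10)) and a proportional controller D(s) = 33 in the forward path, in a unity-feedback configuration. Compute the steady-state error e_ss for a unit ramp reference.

0.0891

The loop has one pole at the origin (type 1). Velocity error constant K_v = lim_{s→0} s·D(s)G_p(s) = 33·3.4/10 = 11.22.
Steady-state error to a unit ramp: e_ss = 1/K_v = 0.0891.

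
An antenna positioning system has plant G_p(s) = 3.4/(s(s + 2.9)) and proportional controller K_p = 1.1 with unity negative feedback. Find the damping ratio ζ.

The closed-loop denominator is s(s+2.9) + 1.1·3.4 = s² + 2.9s + 3.74.
Matching s² + 2ζω_n s + ω_n²: ω_n = √3.74 = 1.934 rad/s and 2ζω_n = 2.9, so ζ = 2.9/(2·1.934) = 0.75.

ζ = 0.75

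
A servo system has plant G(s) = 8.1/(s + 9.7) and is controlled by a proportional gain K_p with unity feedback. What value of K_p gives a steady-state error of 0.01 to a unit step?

The loop is type 0, so e_ss(step) = 1/(1 + K_pos) with K_pos = K_p·G(0).
G(0) = 0.8351. Require 1/(1 + K_p·0.8351) = 0.01, so 1 + 0.8351·K_p = 100.
K_p = (100 − 1)/0.8351 = 119.

K_p = 119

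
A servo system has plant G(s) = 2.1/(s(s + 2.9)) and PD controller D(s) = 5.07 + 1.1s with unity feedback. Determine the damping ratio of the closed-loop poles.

Forward path: (5.07 + 1.1s)·2.1/(s(s+2.9)). The closed-loop characteristic equation is s² + (2.9 + 2.1·1.1)s + 2.1·5.07 = 0.
That is s² + 5.21s + 10.65 = 0, so ω_n = 3.263 rad/s and ζ = 5.21/(2·3.263) = 0.7984.

ζ = 0.798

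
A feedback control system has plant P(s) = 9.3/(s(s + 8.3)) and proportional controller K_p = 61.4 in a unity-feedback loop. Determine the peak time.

From 1 + K_pP(s) = 0: s² + 8.3s + 571 = 0 ⇒ ω_n = 23.9, ζ = 0.1737.
Damped frequency ω_d = ω_n√(1−ζ²) = 23.53 rad/s, so peak time T_p = π/ω_d = 0.133 s.

T_p = 0.133 s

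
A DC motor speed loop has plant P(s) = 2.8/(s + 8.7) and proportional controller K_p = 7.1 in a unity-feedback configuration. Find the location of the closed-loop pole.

Closed-loop transfer function: T(s) = K_p·P(s)/(1 + K_p·P(s)) = 19.88/(s + 8.7 + 19.88) = 19.88/(s + 28.58).
The closed-loop pole is at s = −28.58.

s = -28.58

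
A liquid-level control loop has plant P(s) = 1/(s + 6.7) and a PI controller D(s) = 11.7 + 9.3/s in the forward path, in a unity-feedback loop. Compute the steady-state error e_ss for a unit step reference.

0

The open loop D(s)P(s) has a pole at the origin (type 1), so the static position error constant is infinite and e_ss = 1/(1+∞) = 0.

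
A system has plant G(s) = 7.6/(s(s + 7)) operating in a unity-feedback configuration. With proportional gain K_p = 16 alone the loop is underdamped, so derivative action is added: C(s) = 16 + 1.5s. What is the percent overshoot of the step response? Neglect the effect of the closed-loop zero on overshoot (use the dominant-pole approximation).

Forward path: (16 + 1.5s)·7.6/(s(s+7)). The closed-loop characteristic equation is s² + (7 + 7.6·1.5)s + 7.6·16 = 0.
That is s² + 18.4s + 121.6 = 0, so ω_n = 11.03 rad/s and ζ = 18.4/(2·11.03) = 0.8343.
%OS = 100·exp(−πζ/√(1−ζ²)) = 0.862%.

0.862%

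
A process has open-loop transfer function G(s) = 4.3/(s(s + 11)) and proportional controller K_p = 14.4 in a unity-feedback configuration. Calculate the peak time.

Closed-loop characteristic equation: s² + 11s + 61.92 = 0, so ω_n = 7.869 rad/s and ζ = 11/(2·7.869) = 0.699.
Damped frequency ω_d = ω_n√(1−ζ²) = 5.628 rad/s, so peak time T_p = π/ω_d = 0.558 s.

T_p = 0.558 s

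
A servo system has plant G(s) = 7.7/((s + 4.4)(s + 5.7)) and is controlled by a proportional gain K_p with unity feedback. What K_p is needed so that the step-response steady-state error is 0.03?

For a type-0 loop with proportional control, e_ss = 1/(1 + K_p·G(0)).
G(0) = 0.307. Require 1/(1 + K_p·0.307) = 0.03, so 1 + 0.307·K_p = 33.33.
K_p = (33.33 − 1)/0.307 = 105.

K_p = 105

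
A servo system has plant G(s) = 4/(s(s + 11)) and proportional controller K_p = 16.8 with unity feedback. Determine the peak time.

From 1 + K_pG(s) = 0: s² + 11s + 67.2 = 0 ⇒ ω_n = 8.198, ζ = 0.6709.
Damped frequency ω_d = ω_n√(1−ζ²) = 6.079 rad/s, so peak time T_p = π/ω_d = 0.517 s.

T_p = 0.517 s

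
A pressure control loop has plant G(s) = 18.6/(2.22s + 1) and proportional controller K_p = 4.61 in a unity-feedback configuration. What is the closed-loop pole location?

Closed loop: T(s) = K_p·G/(1+K_p·G) = 85.75/(2.22s + 1 + 85.75), with pole at s = −(1 + 85.75)/2.22 = −39.07.

s = -39.07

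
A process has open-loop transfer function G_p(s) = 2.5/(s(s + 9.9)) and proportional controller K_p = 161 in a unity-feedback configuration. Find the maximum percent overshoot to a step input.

From 1 + K_pG_p(s) = 0: s² + 9.9s + 402.5 = 0 ⇒ ω_n = 20.06, ζ = 0.2467.
%OS = 100·exp(−πζ/√(1−ζ²)) = 100·exp(−π·0.2467/√0.9391) = 44.9%.

44.9%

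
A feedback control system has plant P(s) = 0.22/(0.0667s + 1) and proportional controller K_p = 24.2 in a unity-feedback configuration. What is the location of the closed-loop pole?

Closed loop: T(s) = K_p·P/(1+K_p·P) = 5.324/(0.0667s + 1 + 5.324), with pole at s = −(1 + 5.324)/0.0667 = −94.81.

s = -94.81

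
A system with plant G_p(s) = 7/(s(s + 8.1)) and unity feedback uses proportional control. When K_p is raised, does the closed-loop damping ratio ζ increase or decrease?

decrease

ζ = 8.1/(2√(7K_p)); increasing K_p raises the denominator, so ζ falls.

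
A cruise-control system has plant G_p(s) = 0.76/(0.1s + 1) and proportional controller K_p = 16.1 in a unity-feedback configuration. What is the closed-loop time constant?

τ = 0.00756 s

Closed loop: T(s) = K_p·G_p/(1+K_p·G_p) = 12.24/(0.1s + 1 + 12.24), with pole at s = −(1 + 12.24)/0.1 = −132.4.
Closed-loop time constant τ = 1/132.4 = 0.00756 s.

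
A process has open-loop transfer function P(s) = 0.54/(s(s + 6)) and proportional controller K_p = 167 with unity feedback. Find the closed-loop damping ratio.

ζ = 0.316

The closed-loop denominator is s(s+6) + 167·0.54 = s² + 6s + 90.18.
So ω_n² = 90.18 ⇒ ω_n = 9.496 rad/s, and ζ = 6/(2ω_n) = 0.316.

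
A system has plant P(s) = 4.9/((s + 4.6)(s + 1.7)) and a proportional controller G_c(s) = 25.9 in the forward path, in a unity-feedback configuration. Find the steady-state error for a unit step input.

The loop is type 0. Static position error constant K_pos = G_c(0)·P(0) = 25.9·0.6266 = 16.23.
Steady-state error to a unit step: e_ss = 1/(1+K_pos) = 1/17.23 = 0.058.

0.058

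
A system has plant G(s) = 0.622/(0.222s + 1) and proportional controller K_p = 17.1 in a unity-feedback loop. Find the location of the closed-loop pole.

s = -52.42

Closed loop: T(s) = K_p·G/(1+K_p·G) = 10.64/(0.222s + 1 + 10.64), with pole at s = −(1 + 10.64)/0.222 = −52.42.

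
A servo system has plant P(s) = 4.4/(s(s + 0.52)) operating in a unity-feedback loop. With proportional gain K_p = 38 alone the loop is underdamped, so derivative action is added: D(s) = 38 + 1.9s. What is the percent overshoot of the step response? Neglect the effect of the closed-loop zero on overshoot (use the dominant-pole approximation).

31.7%

Forward path: (38 + 1.9s)·4.4/(s(s+0.52)). The closed-loop characteristic equation is s² + (0.52 + 4.4·1.9)s + 4.4·38 = 0.
That is s² + 8.88s + 167.2 = 0, so ω_n = 12.93 rad/s and ζ = 8.88/(2·12.93) = 0.3434.
%OS = 100·exp(−πζ/√(1−ζ²)) = 31.7%.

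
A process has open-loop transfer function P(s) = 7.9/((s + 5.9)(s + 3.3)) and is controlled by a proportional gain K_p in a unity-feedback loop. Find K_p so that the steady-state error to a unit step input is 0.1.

K_p = 22.2

Steady-state error for a unit step on this type-0 loop is 1/(1 + K_p·P(0)).
P(0) = 0.4058. Require 1/(1 + K_p·0.4058) = 0.1, so 1 + 0.4058·K_p = 10.
K_p = (10 − 1)/0.4058 = 22.2.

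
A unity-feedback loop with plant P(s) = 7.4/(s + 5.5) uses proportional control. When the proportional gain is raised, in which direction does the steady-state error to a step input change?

e_ss = 1/(1 + K_p·P(0)); a larger K_p raises the denominator, so e_ss decreases.

decrease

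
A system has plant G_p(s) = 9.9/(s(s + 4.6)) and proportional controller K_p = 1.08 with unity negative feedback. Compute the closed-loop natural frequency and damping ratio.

The closed-loop denominator is s(s+4.6) + 1.08·9.9 = s² + 4.6s + 10.69.
So ω_n² = 10.69 ⇒ ω_n = 3.27 rad/s, and ζ = 4.6/(2ω_n) = 0.703.

ω_n = 3.27 rad/s, ζ = 0.703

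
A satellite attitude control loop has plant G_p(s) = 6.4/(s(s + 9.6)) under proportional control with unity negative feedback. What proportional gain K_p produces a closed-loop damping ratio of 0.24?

K_p = 62.5

Closed-loop characteristic equation: s² + 9.6s + K_p·6.4 = 0.
So ω_n = √(6.4K_p) and 2ζω_n = 9.6, giving ζ = 9.6/(2√(6.4K_p)).
Setting ζ = 0.24: √(6.4K_p) = 9.6/(2·0.24) = 20, so K_p = 400/6.4 = 62.5.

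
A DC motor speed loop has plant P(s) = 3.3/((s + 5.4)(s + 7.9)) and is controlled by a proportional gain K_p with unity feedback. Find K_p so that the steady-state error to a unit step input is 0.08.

For a type-0 loop with proportional control, e_ss = 1/(1 + K_p·P(0)).
P(0) = 0.07736. Require 1/(1 + K_p·0.07736) = 0.08, so 1 + 0.07736·K_p = 12.5.
K_p = (12.5 − 1)/0.07736 = 149.

K_p = 149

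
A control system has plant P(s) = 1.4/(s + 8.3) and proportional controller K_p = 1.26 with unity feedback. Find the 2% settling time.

Closed-loop transfer function: T(s) = K_p·P(s)/(1 + K_p·P(s)) = 1.764/(s + 8.3 + 1.764) = 1.764/(s + 10.06).
Time constant τ = 1/10.06 = 0.09936 s, so the 2% settling time is about 4τ = 0.397 s.

T_s ≈ 0.397 s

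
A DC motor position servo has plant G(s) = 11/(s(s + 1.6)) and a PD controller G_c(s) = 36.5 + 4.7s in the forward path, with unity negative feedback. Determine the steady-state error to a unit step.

The open loop G_c(s)G(s) has a pole at the origin (type 1), so the static position error constant is infinite and e_ss = 1/(1+∞) = 0.

0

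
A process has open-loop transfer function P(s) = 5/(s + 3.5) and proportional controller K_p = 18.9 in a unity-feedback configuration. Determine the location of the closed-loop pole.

Closed-loop transfer function: T(s) = K_p·P(s)/(1 + K_p·P(s)) = 94.5/(s + 3.5 + 94.5) = 94.5/(s + 98).
The closed-loop pole is at s = −98.

s = -98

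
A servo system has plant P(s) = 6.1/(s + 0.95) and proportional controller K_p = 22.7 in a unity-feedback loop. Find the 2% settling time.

Closed-loop transfer function: T(s) = K_p·P(s)/(1 + K_p·P(s)) = 138.5/(s + 0.95 + 138.5) = 138.5/(s + 139.4).
Time constant τ = 1/139.4 = 0.007173 s, so the 2% settling time is about 4τ = 0.0287 s.

T_s ≈ 0.0287 s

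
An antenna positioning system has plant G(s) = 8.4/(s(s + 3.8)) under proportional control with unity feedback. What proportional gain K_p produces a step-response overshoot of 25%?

From %OS = 100·exp(−πζ/√(1−ζ²)) = 25%, ζ = −ln(0.25)/√(π²+ln²(0.25)) = 0.4037.
Characteristic equation s² + 3.8s + 8.4K_p = 0 gives ζ = 3.8/(2√(8.4K_p)).
Setting ζ = 0.4037: √(8.4K_p) = 3.8/(2·0.4037) = 4.706, so K_p = 22.15/8.4 = 2.64.

K_p = 2.64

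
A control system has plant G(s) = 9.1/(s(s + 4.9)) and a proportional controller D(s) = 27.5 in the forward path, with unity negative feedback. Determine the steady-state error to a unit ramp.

0.0196

The loop has one pole at the origin (type 1). Velocity error constant K_v = lim_{s→0} s·D(s)G(s) = 27.5·9.1/4.9 = 51.07.
Steady-state error to a unit ramp: e_ss = 1/K_v = 0.0196.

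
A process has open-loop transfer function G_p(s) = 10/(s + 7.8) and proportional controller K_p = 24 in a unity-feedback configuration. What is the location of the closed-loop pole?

s = -247.8

Closed-loop transfer function: T(s) = K_p·G_p(s)/(1 + K_p·G_p(s)) = 240/(s + 7.8 + 240) = 240/(s + 247.8).
The closed-loop pole is at s = −247.8.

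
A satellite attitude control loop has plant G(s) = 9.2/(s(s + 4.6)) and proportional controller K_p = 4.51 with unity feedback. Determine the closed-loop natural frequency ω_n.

With unity feedback the closed-loop characteristic equation is s² + 4.6s + 4.51·9.2 = s² + 4.6s + 41.49 = 0.
So ω_n² = 41.49 ⇒ ω_n = 6.441 rad/s, and ζ = 4.6/(2ω_n) = 0.357.

ω_n = 6.44 rad/s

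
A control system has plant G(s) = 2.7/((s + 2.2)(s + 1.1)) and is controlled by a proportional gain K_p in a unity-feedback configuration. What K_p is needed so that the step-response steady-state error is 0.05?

K_p = 17

Steady-state error for a unit step on this type-0 loop is 1/(1 + K_p·G(0)).
G(0) = 1.116. Require 1/(1 + K_p·1.116) = 0.05, so 1 + 1.116·K_p = 20.
K_p = (20 − 1)/1.116 = 17.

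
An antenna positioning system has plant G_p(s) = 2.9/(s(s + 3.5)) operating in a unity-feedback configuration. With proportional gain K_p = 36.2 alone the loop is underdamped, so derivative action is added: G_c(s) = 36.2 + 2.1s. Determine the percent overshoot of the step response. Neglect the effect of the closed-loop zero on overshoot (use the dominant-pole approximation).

Forward path: (36.2 + 2.1s)·2.9/(s(s+3.5)). The closed-loop characteristic equation is s² + (3.5 + 2.9·2.1)s + 2.9·36.2 = 0.
That is s² + 9.59s + 105 = 0, so ω_n = 10.25 rad/s and ζ = 9.59/(2·10.25) = 0.468.
%OS = 100·exp(−πζ/√(1−ζ²)) = 18.9%.

18.9%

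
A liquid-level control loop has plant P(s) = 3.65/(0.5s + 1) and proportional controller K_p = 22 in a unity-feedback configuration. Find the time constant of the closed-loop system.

τ = 0.00615 s

Closed loop: T(s) = K_p·P/(1+K_p·P) = 80.3/(0.5s + 1 + 80.3), with pole at s = −(1 + 80.3)/0.5 = −162.6.
Closed-loop time constant τ = 1/162.6 = 0.00615 s.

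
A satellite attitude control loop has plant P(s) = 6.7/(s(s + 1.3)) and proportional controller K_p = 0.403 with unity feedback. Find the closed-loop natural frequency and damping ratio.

ω_n = 1.64 rad/s, ζ = 0.396

The closed-loop denominator is s(s+1.3) + 0.403·6.7 = s² + 1.3s + 2.7.
Matching s² + 2ζω_n s + ω_n²: ω_n = √2.7 = 1.643 rad/s and 2ζω_n = 1.3, so ζ = 1.3/(2·1.643) = 0.396.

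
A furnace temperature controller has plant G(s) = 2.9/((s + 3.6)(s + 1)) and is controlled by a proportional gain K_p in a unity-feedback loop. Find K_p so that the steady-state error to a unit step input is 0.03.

For a type-0 loop with proportional control, e_ss = 1/(1 + K_p·G(0)).
G(0) = 0.8056. Require 1/(1 + K_p·0.8056) = 0.03, so 1 + 0.8056·K_p = 33.33.
K_p = (33.33 − 1)/0.8056 = 40.1.

K_p = 40.1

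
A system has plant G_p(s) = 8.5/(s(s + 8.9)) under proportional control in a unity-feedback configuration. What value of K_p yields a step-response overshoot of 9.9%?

K_p = 6.63

From %OS = 100·exp(−πζ/√(1−ζ²)) = 9.9%, ζ = −ln(0.099)/√(π²+ln²(0.099)) = 0.5928.
Characteristic equation s² + 8.9s + 8.5K_p = 0 gives ζ = 8.9/(2√(8.5K_p)).
Setting ζ = 0.5928: √(8.5K_p) = 8.9/(2·0.5928) = 7.506, so K_p = 56.35/8.5 = 6.63.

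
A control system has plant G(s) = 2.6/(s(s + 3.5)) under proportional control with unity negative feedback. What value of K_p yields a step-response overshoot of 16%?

From %OS = 100·exp(−πζ/√(1−ζ²)) = 16%, ζ = −ln(0.16)/√(π²+ln²(0.16)) = 0.5039.
Characteristic equation s² + 3.5s + 2.6K_p = 0 gives ζ = 3.5/(2√(2.6K_p)).
Setting ζ = 0.5039: √(2.6K_p) = 3.5/(2·0.5039) = 3.473, so K_p = 12.06/2.6 = 4.64.

K_p = 4.64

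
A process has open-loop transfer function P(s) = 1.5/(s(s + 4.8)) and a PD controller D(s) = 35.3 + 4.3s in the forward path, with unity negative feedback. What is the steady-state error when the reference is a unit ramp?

The loop has one pole at the origin (type 1). Velocity error constant K_v = lim_{s→0} s·D(s)P(s) = 35.3·1.5/4.8 = 11.03.
Steady-state error to a unit ramp: e_ss = 1/K_v = 0.0907.

0.0907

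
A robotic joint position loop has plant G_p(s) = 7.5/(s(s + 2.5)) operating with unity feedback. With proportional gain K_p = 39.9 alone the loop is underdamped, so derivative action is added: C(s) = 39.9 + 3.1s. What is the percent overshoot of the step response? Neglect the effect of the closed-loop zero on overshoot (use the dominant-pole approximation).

3.02%

Forward path: (39.9 + 3.1s)·7.5/(s(s+2.5)). The closed-loop characteristic equation is s² + (2.5 + 7.5·3.1)s + 7.5·39.9 = 0.
That is s² + 25.75s + 299.2 = 0, so ω_n = 17.3 rad/s and ζ = 25.75/(2·17.3) = 0.7443.
%OS = 100·exp(−πζ/√(1−ζ²)) = 3.02%.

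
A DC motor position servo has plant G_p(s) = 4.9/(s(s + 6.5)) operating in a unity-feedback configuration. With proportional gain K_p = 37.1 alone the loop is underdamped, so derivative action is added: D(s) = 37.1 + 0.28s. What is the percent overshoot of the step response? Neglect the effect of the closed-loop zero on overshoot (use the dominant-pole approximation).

38.3%

Forward path: (37.1 + 0.28s)·4.9/(s(s+6.5)). The closed-loop characteristic equation is s² + (6.5 + 4.9·0.28)s + 4.9·37.1 = 0.
That is s² + 7.872s + 181.8 = 0, so ω_n = 13.48 rad/s and ζ = 7.872/(2·13.48) = 0.2919.
%OS = 100·exp(−πζ/√(1−ζ²)) = 38.3%.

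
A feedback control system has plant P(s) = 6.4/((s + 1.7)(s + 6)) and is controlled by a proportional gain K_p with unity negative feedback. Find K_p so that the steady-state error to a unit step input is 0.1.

K_p = 14.3

For a type-0 loop with proportional control, e_ss = 1/(1 + K_p·P(0)).
P(0) = 0.6275. Require 1/(1 + K_p·0.6275) = 0.1, so 1 + 0.6275·K_p = 10.
K_p = (10 − 1)/0.6275 = 14.3.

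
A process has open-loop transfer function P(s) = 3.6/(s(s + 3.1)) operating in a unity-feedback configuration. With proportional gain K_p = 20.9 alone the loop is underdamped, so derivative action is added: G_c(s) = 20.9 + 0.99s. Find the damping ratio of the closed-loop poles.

ζ = 0.384

Forward path: (20.9 + 0.99s)·3.6/(s(s+3.1)). The closed-loop characteristic equation is s² + (3.1 + 3.6·0.99)s + 3.6·20.9 = 0.
That is s² + 6.664s + 75.24 = 0, so ω_n = 8.674 rad/s and ζ = 6.664/(2·8.674) = 0.3841.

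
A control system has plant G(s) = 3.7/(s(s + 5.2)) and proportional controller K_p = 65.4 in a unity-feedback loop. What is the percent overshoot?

58.7%

Closed-loop characteristic equation: s² + 5.2s + 242 = 0, so ω_n = 15.56 rad/s and ζ = 5.2/(2·15.56) = 0.1671.
%OS = 100·exp(−πζ/√(1−ζ²)) = 100·exp(−π·0.1671/√0.9721) = 58.7%.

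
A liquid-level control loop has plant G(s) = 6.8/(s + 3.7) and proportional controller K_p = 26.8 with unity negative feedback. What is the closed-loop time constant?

τ = 0.00538 s

Closed-loop transfer function: T(s) = K_p·G(s)/(1 + K_p·G(s)) = 182.2/(s + 3.7 + 182.2) = 182.2/(s + 185.9).
Time constant τ = 1/185.9 = 0.00538 s.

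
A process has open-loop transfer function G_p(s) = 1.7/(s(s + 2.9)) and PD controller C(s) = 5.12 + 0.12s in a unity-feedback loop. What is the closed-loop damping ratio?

ζ = 0.526

Forward path: (5.12 + 0.12s)·1.7/(s(s+2.9)). The closed-loop characteristic equation is s² + (2.9 + 1.7·0.12)s + 1.7·5.12 = 0.
That is s² + 3.104s + 8.704 = 0, so ω_n = 2.95 rad/s and ζ = 3.104/(2·2.95) = 0.5261.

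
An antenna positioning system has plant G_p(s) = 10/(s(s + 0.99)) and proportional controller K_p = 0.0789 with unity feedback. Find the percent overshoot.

From 1 + K_pG_p(s) = 0: s² + 0.99s + 0.789 = 0 ⇒ ω_n = 0.8883, ζ = 0.5573.
%OS = 100·exp(−πζ/√(1−ζ²)) = 100·exp(−π·0.5573/√0.6894) = 12.1%.

12.1%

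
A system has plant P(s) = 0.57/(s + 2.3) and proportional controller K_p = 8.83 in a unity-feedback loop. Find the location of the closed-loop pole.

Closed-loop transfer function: T(s) = K_p·P(s)/(1 + K_p·P(s)) = 5.033/(s + 2.3 + 5.033) = 5.033/(s + 7.333).
The closed-loop pole is at s = −7.333.

s = -7.333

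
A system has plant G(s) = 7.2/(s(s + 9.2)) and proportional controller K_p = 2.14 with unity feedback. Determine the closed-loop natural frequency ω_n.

The closed-loop denominator is s(s+9.2) + 2.14·7.2 = s² + 9.2s + 15.41.
So ω_n² = 15.41 ⇒ ω_n = 3.925 rad/s, and ζ = 9.2/(2ω_n) = 1.17.

ω_n = 3.93 rad/s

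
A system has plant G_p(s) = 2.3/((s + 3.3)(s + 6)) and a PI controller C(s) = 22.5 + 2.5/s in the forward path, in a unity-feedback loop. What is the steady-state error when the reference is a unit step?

The open loop C(s)G_p(s) has a pole at the origin (type 1), so the static position error constant is infinite and e_ss = 1/(1+∞) = 0.

0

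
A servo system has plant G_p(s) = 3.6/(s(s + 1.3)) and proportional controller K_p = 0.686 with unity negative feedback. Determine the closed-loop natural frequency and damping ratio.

The closed-loop denominator is s(s+1.3) + 0.686·3.6 = s² + 1.3s + 2.47.
So ω_n² = 2.47 ⇒ ω_n = 1.571 rad/s, and ζ = 1.3/(2ω_n) = 0.414.

ω_n = 1.57 rad/s, ζ = 0.414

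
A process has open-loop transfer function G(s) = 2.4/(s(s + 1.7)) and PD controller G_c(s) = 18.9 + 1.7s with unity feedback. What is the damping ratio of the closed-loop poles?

Forward path: (18.9 + 1.7s)·2.4/(s(s+1.7)). The closed-loop characteristic equation is s² + (1.7 + 2.4·1.7)s + 2.4·18.9 = 0.
That is s² + 5.78s + 45.36 = 0, so ω_n = 6.735 rad/s and ζ = 5.78/(2·6.735) = 0.4291.

ζ = 0.429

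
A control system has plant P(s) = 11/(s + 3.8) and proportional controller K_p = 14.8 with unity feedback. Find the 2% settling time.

Closed-loop transfer function: T(s) = K_p·P(s)/(1 + K_p·P(s)) = 162.8/(s + 3.8 + 162.8) = 162.8/(s + 166.6).
Time constant τ = 1/166.6 = 0.006002 s, so the 2% settling time is about 4τ = 0.024 s.

T_s ≈ 0.024 s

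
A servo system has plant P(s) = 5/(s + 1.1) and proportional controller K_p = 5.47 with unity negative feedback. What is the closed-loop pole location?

s = -28.45

Closed-loop transfer function: T(s) = K_p·P(s)/(1 + K_p·P(s)) = 27.35/(s + 1.1 + 27.35) = 27.35/(s + 28.45).
The closed-loop pole is at s = −28.45.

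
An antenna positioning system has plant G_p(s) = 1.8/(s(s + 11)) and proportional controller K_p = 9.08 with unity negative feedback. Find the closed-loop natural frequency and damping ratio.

ω_n = 4.04 rad/s, ζ = 1.36

1 + K_p·G_p(s) = 0 gives s² + 11s + 16.34 = 0.
Matching s² + 2ζω_n s + ω_n²: ω_n = √16.34 = 4.043 rad/s and 2ζω_n = 11, so ζ = 11/(2·4.043) = 1.36.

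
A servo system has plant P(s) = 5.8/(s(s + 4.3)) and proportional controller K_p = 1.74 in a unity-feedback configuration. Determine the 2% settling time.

T_s ≈ 1.86 s

The closed-loop denominator s² + 4.3s + 10.09 gives ω_n = √10.09 = 3.177 and ζ = 4.3/(2ω_n) = 0.6768.
2% settling time T_s ≈ 4/(ζω_n) = 4/2.15 = 1.86 s.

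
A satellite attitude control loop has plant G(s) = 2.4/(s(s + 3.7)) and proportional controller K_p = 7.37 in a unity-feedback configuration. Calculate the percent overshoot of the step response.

21.5%

Closed-loop characteristic equation: s² + 3.7s + 17.69 = 0, so ω_n = 4.206 rad/s and ζ = 3.7/(2·4.206) = 0.4399.
%OS = 100·exp(−πζ/√(1−ζ²)) = 100·exp(−π·0.4399/√0.8065) = 21.5%.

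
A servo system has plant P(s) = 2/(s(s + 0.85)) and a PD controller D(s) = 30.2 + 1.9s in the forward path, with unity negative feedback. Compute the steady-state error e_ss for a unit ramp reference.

The loop has one pole at the origin (type 1). Velocity error constant K_v = lim_{s→0} s·D(s)P(s) = 30.2·2/0.85 = 71.06.
Steady-state error to a unit ramp: e_ss = 1/K_v = 0.0141.

0.0141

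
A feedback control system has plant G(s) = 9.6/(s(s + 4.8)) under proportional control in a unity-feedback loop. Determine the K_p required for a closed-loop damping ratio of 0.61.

K_p = 1.61

Closed-loop characteristic equation: s² + 4.8s + K_p·9.6 = 0.
So ω_n = √(9.6K_p) and 2ζω_n = 4.8, giving ζ = 4.8/(2√(9.6K_p)).
Setting ζ = 0.61: √(9.6K_p) = 4.8/(2·0.61) = 3.934, so K_p = 15.48/9.6 = 1.61.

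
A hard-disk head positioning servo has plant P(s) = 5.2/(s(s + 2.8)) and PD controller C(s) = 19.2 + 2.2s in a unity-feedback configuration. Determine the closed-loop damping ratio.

Forward path: (19.2 + 2.2s)·5.2/(s(s+2.8)). The closed-loop characteristic equation is s² + (2.8 + 5.2·2.2)s + 5.2·19.2 = 0.
That is s² + 14.24s + 99.84 = 0, so ω_n = 9.992 rad/s and ζ = 14.24/(2·9.992) = 0.7126.

ζ = 0.713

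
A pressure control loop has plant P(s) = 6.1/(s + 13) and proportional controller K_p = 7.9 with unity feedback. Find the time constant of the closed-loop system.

Closed-loop transfer function: T(s) = K_p·P(s)/(1 + K_p·P(s)) = 48.19/(s + 13 + 48.19) = 48.19/(s + 61.19).
Time constant τ = 1/61.19 = 0.0163 s.

τ = 0.0163 s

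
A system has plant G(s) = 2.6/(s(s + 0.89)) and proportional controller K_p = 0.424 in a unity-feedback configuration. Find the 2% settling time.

From 1 + K_pG(s) = 0: s² + 0.89s + 1.102 = 0 ⇒ ω_n = 1.05, ζ = 0.4238.
2% settling time T_s ≈ 4/(ζω_n) = 4/0.445 = 8.99 s.

T_s ≈ 8.99 s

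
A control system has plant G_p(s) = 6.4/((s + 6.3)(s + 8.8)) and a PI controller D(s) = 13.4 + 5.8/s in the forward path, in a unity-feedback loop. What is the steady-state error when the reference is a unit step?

The open loop D(s)G_p(s) has a pole at the origin (type 1), so the static position error constant is infinite and e_ss = 1/(1+∞) = 0.

0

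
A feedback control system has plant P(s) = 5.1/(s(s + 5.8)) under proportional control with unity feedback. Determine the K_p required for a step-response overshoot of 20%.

From %OS = 100·exp(−πζ/√(1−ζ²)) = 20%, ζ = −ln(0.2)/√(π²+ln²(0.2)) = 0.4559.
Characteristic equation s² + 5.8s + 5.1K_p = 0 gives ζ = 5.8/(2√(5.1K_p)).
Setting ζ = 0.4559: √(5.1K_p) = 5.8/(2·0.4559) = 6.36, so K_p = 40.45/5.1 = 7.93.

K_p = 7.93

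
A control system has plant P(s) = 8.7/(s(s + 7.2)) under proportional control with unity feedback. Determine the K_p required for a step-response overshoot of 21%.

From %OS = 100·exp(−πζ/√(1−ζ²)) = 21%, ζ = −ln(0.21)/√(π²+ln²(0.21)) = 0.4449.
Characteristic equation s² + 7.2s + 8.7K_p = 0 gives ζ = 7.2/(2√(8.7K_p)).
Setting ζ = 0.4449: √(8.7K_p) = 7.2/(2·0.4449) = 8.092, so K_p = 65.48/8.7 = 7.53.

K_p = 7.53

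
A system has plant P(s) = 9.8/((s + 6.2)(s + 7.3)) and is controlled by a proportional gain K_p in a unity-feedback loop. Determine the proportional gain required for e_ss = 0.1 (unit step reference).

K_p = 41.6

The loop is type 0, so e_ss(step) = 1/(1 + K_pos) with K_pos = K_p·P(0).
P(0) = 0.2165. Require 1/(1 + K_p·0.2165) = 0.1, so 1 + 0.2165·K_p = 10.
K_p = (10 − 1)/0.2165 = 41.6.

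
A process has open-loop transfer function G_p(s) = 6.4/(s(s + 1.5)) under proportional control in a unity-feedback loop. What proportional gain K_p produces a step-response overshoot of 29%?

K_p = 0.654

From %OS = 100·exp(−πζ/√(1−ζ²)) = 29%, ζ = −ln(0.29)/√(π²+ln²(0.29)) = 0.3666.
Characteristic equation s² + 1.5s + 6.4K_p = 0 gives ζ = 1.5/(2√(6.4K_p)).
Setting ζ = 0.3666: √(6.4K_p) = 1.5/(2·0.3666) = 2.046, so K_p = 4.186/6.4 = 0.654.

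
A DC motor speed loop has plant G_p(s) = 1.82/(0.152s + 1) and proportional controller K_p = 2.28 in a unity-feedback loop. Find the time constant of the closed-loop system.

Closed loop: T(s) = K_p·G_p/(1+K_p·G_p) = 4.15/(0.152s + 1 + 4.15), with pole at s = −(1 + 4.15)/0.152 = −33.88.
Closed-loop time constant τ = 1/33.88 = 0.0295 s.

τ = 0.0295 s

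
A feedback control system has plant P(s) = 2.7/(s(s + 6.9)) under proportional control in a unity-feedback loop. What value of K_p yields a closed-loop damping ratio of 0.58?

K_p = 13.1

Closed-loop characteristic equation: s² + 6.9s + K_p·2.7 = 0.
So ω_n = √(2.7K_p) and 2ζω_n = 6.9, giving ζ = 6.9/(2√(2.7K_p)).
Setting ζ = 0.58: √(2.7K_p) = 6.9/(2·0.58) = 5.948, so K_p = 35.38/2.7 = 13.1.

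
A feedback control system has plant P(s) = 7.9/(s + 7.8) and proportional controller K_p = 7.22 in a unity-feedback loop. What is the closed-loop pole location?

s = -64.84

Closed-loop transfer function: T(s) = K_p·P(s)/(1 + K_p·P(s)) = 57.04/(s + 7.8 + 57.04) = 57.04/(s + 64.84).
The closed-loop pole is at s = −64.84.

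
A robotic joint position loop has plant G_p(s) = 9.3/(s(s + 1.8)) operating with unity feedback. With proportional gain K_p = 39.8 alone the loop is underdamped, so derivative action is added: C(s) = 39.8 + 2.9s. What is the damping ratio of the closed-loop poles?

ζ = 0.748

Forward path: (39.8 + 2.9s)·9.3/(s(s+1.8)). The closed-loop characteristic equation is s² + (1.8 + 9.3·2.9)s + 9.3·39.8 = 0.
That is s² + 28.77s + 370.1 = 0, so ω_n = 19.24 rad/s and ζ = 28.77/(2·19.24) = 0.7477.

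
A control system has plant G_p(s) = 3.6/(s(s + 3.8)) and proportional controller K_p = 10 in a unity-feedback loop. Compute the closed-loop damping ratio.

The closed-loop denominator is s(s+3.8) + 10·3.6 = s² + 3.8s + 36.
Matching s² + 2ζω_n s + ω_n²: ω_n = √36 = 6 rad/s and 2ζω_n = 3.8, so ζ = 3.8/(2·6) = 0.317.

ζ = 0.317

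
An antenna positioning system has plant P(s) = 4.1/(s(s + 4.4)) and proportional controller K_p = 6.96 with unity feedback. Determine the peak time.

The closed-loop denominator s² + 4.4s + 28.54 gives ω_n = √28.54 = 5.342 and ζ = 4.4/(2ω_n) = 0.4118.
Damped frequency ω_d = ω_n√(1−ζ²) = 4.868 rad/s, so peak time T_p = π/ω_d = 0.645 s.

T_p = 0.645 s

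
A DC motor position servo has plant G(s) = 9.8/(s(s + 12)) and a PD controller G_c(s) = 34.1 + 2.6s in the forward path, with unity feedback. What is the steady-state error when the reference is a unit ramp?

The loop has one pole at the origin (type 1). Velocity error constant K_v = lim_{s→0} s·G_c(s)G(s) = 34.1·9.8/12 = 27.85.
Steady-state error to a unit ramp: e_ss = 1/K_v = 0.0359.

0.0359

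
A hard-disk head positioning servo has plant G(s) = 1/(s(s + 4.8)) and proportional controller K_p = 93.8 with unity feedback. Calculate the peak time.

T_p = 0.335 s

From 1 + K_pG(s) = 0: s² + 4.8s + 93.8 = 0 ⇒ ω_n = 9.685, ζ = 0.2478.
Damped frequency ω_d = ω_n√(1−ζ²) = 9.383 rad/s, so peak time T_p = π/ω_d = 0.335 s.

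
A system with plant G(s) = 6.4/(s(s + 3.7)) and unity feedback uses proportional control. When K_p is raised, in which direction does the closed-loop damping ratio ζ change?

ζ = 3.7/(2√(6.4K_p)); increasing K_p raises the denominator, so ζ falls.

decrease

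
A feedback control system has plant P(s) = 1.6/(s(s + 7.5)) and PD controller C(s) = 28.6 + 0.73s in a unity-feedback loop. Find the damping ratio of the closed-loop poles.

ζ = 0.641

Forward path: (28.6 + 0.73s)·1.6/(s(s+7.5)). The closed-loop characteristic equation is s² + (7.5 + 1.6·0.73)s + 1.6·28.6 = 0.
That is s² + 8.668s + 45.76 = 0, so ω_n = 6.765 rad/s and ζ = 8.668/(2·6.765) = 0.6407.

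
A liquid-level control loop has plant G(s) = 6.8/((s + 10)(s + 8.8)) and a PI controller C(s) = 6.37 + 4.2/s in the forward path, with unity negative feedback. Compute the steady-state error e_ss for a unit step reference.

0

The open loop C(s)G(s) has a pole at the origin (type 1), so the static position error constant is infinite and e_ss = 1/(1+∞) = 0.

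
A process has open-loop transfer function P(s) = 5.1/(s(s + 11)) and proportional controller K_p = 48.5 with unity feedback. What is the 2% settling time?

T_s ≈ 0.727 s

The closed-loop denominator s² + 11s + 247.3 gives ω_n = √247.3 = 15.73 and ζ = 11/(2ω_n) = 0.3497.
2% settling time T_s ≈ 4/(ζω_n) = 4/5.5 = 0.727 s.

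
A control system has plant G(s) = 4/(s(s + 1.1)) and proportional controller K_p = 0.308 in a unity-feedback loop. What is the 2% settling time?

The closed-loop denominator s² + 1.1s + 1.232 gives ω_n = √1.232 = 1.11 and ζ = 1.1/(2ω_n) = 0.4955.
2% settling time T_s ≈ 4/(ζω_n) = 4/0.55 = 7.27 s.

T_s ≈ 7.27 s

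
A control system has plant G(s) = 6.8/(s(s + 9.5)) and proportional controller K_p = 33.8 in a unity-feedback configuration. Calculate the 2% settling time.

T_s ≈ 0.842 s

The closed-loop denominator s² + 9.5s + 229.8 gives ω_n = √229.8 = 15.16 and ζ = 9.5/(2ω_n) = 0.3133.
2% settling time T_s ≈ 4/(ζω_n) = 4/4.75 = 0.842 s.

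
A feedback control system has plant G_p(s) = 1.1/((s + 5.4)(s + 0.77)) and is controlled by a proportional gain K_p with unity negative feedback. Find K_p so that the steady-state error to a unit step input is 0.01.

K_p = 374

The loop is type 0, so e_ss(step) = 1/(1 + K_pos) with K_pos = K_p·G_p(0).
G_p(0) = 0.2646. Require 1/(1 + K_p·0.2646) = 0.01, so 1 + 0.2646·K_p = 100.
K_p = (100 − 1)/0.2646 = 374.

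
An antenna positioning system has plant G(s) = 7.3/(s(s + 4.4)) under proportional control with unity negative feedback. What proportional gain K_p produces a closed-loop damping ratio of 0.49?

K_p = 2.76

Closed-loop characteristic equation: s² + 4.4s + K_p·7.3 = 0.
So ω_n = √(7.3K_p) and 2ζω_n = 4.4, giving ζ = 4.4/(2√(7.3K_p)).
Setting ζ = 0.49: √(7.3K_p) = 4.4/(2·0.49) = 4.49, so K_p = 20.16/7.3 = 2.76.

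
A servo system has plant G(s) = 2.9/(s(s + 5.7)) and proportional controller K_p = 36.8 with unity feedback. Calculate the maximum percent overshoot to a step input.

40.6%

Closed-loop characteristic equation: s² + 5.7s + 106.7 = 0, so ω_n = 10.33 rad/s and ζ = 5.7/(2·10.33) = 0.2759.
%OS = 100·exp(−πζ/√(1−ζ²)) = 100·exp(−π·0.2759/√0.9239) = 40.6%.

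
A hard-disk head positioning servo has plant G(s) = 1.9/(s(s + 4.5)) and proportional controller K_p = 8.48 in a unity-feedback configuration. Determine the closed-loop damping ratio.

The closed-loop denominator is s(s+4.5) + 8.48·1.9 = s² + 4.5s + 16.11.
Matching s² + 2ζω_n s + ω_n²: ω_n = √16.11 = 4.014 rad/s and 2ζω_n = 4.5, so ζ = 4.5/(2·4.014) = 0.561.

ζ = 0.561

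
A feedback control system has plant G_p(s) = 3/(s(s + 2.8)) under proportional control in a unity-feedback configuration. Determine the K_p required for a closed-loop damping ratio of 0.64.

Closed-loop characteristic equation: s² + 2.8s + K_p·3 = 0.
So ω_n = √(3K_p) and 2ζω_n = 2.8, giving ζ = 2.8/(2√(3K_p)).
Setting ζ = 0.64: √(3K_p) = 2.8/(2·0.64) = 2.188, so K_p = 4.785/3 = 1.6.

K_p = 1.6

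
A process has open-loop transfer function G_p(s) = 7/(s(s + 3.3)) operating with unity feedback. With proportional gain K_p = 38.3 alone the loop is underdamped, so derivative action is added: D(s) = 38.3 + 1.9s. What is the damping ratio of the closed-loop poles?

Forward path: (38.3 + 1.9s)·7/(s(s+3.3)). The closed-loop characteristic equation is s² + (3.3 + 7·1.9)s + 7·38.3 = 0.
That is s² + 16.6s + 268.1 = 0, so ω_n = 16.37 rad/s and ζ = 16.6/(2·16.37) = 0.5069.

ζ = 0.507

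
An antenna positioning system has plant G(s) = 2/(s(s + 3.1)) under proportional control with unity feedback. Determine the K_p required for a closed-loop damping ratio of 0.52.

Closed-loop characteristic equation: s² + 3.1s + K_p·2 = 0.
So ω_n = √(2K_p) and 2ζω_n = 3.1, giving ζ = 3.1/(2√(2K_p)).
Setting ζ = 0.52: √(2K_p) = 3.1/(2·0.52) = 2.981, so K_p = 8.885/2 = 4.44.

K_p = 4.44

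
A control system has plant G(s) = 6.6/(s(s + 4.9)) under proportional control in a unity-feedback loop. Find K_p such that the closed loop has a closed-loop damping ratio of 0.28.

K_p = 11.6

Closed-loop characteristic equation: s² + 4.9s + K_p·6.6 = 0.
So ω_n = √(6.6K_p) and 2ζω_n = 4.9, giving ζ = 4.9/(2√(6.6K_p)).
Setting ζ = 0.28: √(6.6K_p) = 4.9/(2·0.28) = 8.75, so K_p = 76.56/6.6 = 11.6.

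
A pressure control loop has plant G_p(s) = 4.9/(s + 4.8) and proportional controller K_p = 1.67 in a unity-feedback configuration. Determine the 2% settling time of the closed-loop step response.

Closed-loop transfer function: T(s) = K_p·G_p(s)/(1 + K_p·G_p(s)) = 8.183/(s + 4.8 + 8.183) = 8.183/(s + 12.98).
Time constant τ = 1/12.98 = 0.07702 s, so the 2% settling time is about 4τ = 0.308 s.

T_s ≈ 0.308 s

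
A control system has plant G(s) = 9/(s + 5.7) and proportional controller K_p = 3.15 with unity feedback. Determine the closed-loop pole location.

s = -34.05

Closed-loop transfer function: T(s) = K_p·G(s)/(1 + K_p·G(s)) = 28.35/(s + 5.7 + 28.35) = 28.35/(s + 34.05).
The closed-loop pole is at s = −34.05.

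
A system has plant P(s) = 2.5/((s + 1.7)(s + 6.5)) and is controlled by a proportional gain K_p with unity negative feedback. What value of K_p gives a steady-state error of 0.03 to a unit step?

K_p = 143

The loop is type 0, so e_ss(step) = 1/(1 + K_pos) with K_pos = K_p·P(0).
P(0) = 0.2262. Require 1/(1 + K_p·0.2262) = 0.03, so 1 + 0.2262·K_p = 33.33.
K_p = (33.33 − 1)/0.2262 = 143.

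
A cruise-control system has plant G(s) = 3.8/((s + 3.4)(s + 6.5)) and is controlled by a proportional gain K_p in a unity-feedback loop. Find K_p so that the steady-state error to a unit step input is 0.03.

K_p = 188

Steady-state error for a unit step on this type-0 loop is 1/(1 + K_p·G(0)).
G(0) = 0.1719. Require 1/(1 + K_p·0.1719) = 0.03, so 1 + 0.1719·K_p = 33.33.
K_p = (33.33 − 1)/0.1719 = 188.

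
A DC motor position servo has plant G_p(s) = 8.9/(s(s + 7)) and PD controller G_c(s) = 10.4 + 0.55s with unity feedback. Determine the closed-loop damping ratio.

ζ = 0.618

Forward path: (10.4 + 0.55s)·8.9/(s(s+7)). The closed-loop characteristic equation is s² + (7 + 8.9·0.55)s + 8.9·10.4 = 0.
That is s² + 11.89s + 92.56 = 0, so ω_n = 9.621 rad/s and ζ = 11.89/(2·9.621) = 0.6182.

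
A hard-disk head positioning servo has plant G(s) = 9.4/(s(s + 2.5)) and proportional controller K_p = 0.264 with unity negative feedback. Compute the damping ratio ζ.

1 + K_p·G(s) = 0 gives s² + 2.5s + 2.482 = 0.
So ω_n² = 2.482 ⇒ ω_n = 1.575 rad/s, and ζ = 2.5/(2ω_n) = 0.793.

ζ = 0.793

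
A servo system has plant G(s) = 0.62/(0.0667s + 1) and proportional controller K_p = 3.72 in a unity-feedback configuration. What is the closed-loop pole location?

s = -49.57

Closed loop: T(s) = K_p·G/(1+K_p·G) = 2.306/(0.0667s + 1 + 2.306), with pole at s = −(1 + 2.306)/0.0667 = −49.57.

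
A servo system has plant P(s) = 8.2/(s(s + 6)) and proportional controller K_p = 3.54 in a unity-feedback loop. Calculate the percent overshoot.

12.2%

The closed-loop denominator s² + 6s + 29.03 gives ω_n = √29.03 = 5.388 and ζ = 6/(2ω_n) = 0.5568.
%OS = 100·exp(−πζ/√(1−ζ²)) = 100·exp(−π·0.5568/√0.69) = 12.2%.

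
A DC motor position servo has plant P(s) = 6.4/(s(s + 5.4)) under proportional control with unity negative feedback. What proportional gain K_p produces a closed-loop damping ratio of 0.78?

K_p = 1.87

Closed-loop characteristic equation: s² + 5.4s + K_p·6.4 = 0.
So ω_n = √(6.4K_p) and 2ζω_n = 5.4, giving ζ = 5.4/(2√(6.4K_p)).
Setting ζ = 0.78: √(6.4K_p) = 5.4/(2·0.78) = 3.462, so K_p = 11.98/6.4 = 1.87.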